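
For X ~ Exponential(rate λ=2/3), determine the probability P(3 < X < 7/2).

P(3 < X < 7/2) = ∫_{3}^{7/2} f(x) dx
where f(x) = \frac{2 e^{- \frac{2 x}{3}}}{3}
= - \frac{1}{e^{\frac{7}{3}}} + e^{-2}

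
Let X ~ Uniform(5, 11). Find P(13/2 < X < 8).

P(13/2 < X < 8) = ∫_{13/2}^{8} f(x) dx
where f(x) = \frac{1}{6}
= \frac{1}{4}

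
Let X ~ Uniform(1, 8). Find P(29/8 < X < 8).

P(29/8 < X < 8) = ∫_{29/8}^{8} f(x) dx
where f(x) = \frac{1}{7}
= \frac{5}{8}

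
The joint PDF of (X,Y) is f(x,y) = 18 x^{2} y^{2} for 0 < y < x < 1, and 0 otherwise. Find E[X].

f_X(x) = ∫_0^x 18 x^{2} y^{2} dy = 6 x^{5}
E[X] = ∫_0^1 x × (6 x^{5}) dx = \frac{6}{7}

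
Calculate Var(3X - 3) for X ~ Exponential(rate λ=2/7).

For X ~ Exponential(rate λ=2/7):
Var(X) = \frac{49}{4}
Var(3X - 3) = (3)² × Var(X) = 9 × \frac{49}{4} = \frac{441}{4}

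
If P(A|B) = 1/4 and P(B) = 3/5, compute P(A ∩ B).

By definition, P(A|B) = P(A ∩ B) / P(B)
So P(A ∩ B) = P(A|B) × P(B)
= 1/4 × 3/5
= 3/20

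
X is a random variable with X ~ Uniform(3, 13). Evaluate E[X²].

Using the identity E[X²] = Var(X) + (E[X])²:
E[X] = 8
Var(X) = \frac{25}{3}
E[X²] = \frac{25}{3} + (8)²
= \frac{217}{3}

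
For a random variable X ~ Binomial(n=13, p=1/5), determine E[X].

For X ~ Binomial(n=13, p=1/5), the expected value is:
E[X] = \frac{13}{5}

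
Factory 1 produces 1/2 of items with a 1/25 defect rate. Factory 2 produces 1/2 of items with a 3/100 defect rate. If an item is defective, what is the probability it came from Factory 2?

Using Bayes' theorem:
P(F1) = 1/2, P(D|F1) = 1/25
P(F2) = 1/2, P(D|F2) = 3/100
P(D) = P(D|F1)P(F1) + P(D|F2)P(F2)
     = \frac{7}{200}
P(F2|D) = P(D|F2)P(F2) / P(D)
= \frac{3}{7}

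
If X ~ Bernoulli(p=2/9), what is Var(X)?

For X ~ Bernoulli(p=2/9):
Var(X) = \frac{14}{81}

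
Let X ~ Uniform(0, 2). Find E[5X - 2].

For X ~ Uniform(0, 2):
E[X] = 1
E[5X - 2] = 5 × E[X] - 2 = 3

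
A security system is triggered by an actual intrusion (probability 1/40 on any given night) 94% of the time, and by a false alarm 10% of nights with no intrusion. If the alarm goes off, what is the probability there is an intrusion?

Let D = the rare event, + = positive/flagged.
P(D) = 1/40
P(+|D) = 94/100 = 47/50
P(+|D') = 10/100 = 1/10
P(+) = P(+|D)P(D) + P(+|D')P(D')
     = \frac{47}{50} × \frac{1}{40} + \frac{1}{10} × \frac{39}{40}
     = \frac{121}{1000}
P(D|+) = P(+|D)P(D)/P(+) = \frac{47}{242}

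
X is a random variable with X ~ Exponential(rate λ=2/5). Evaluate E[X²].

Using the identity E[X²] = Var(X) + (E[X])²:
E[X] = \frac{5}{2}
Var(X) = \frac{25}{4}
E[X²] = \frac{25}{4} + (\frac{5}{2})²
= \frac{25}{2}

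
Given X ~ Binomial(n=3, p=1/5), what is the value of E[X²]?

Using the identity E[X²] = Var(X) + (E[X])²:
E[X] = \frac{3}{5}
Var(X) = \frac{12}{25}
E[X²] = \frac{12}{25} + (\frac{3}{5})²
= \frac{21}{25}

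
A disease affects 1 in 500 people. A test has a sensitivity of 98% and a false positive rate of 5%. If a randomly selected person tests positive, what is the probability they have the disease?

Let D = the rare event, + = positive/flagged.
P(D) = 1/500
P(+|D) = 98/100 = 49/50
P(+|D') = 5/100 = 1/20
P(+) = P(+|D)P(D) + P(+|D')P(D')
     = \frac{49}{50} × \frac{1}{500} + \frac{1}{20} × \frac{499}{500}
     = \frac{2593}{50000}
P(D|+) = P(+|D)P(D)/P(+) = \frac{98}{2593}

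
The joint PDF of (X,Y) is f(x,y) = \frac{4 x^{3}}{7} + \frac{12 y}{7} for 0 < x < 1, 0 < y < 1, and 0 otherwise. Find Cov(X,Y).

E[XY] = ∫∫ xy × f(x,y) dx dy = \frac{12}{35}
E[X] = \frac{19}{35}
E[Y] = \frac{9}{14}
Cov(X,Y) = E[XY] - E[X]E[Y] = - \frac{3}{490}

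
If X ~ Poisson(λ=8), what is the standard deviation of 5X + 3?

For X ~ Poisson(λ=8):
Var(X) = 8
SD(X) = √(Var(X)) = √(8) = 2 \sqrt{2}
SD(5X + 3) = |5| × SD(X) = 5 × 2 \sqrt{2} = 10 \sqrt{2}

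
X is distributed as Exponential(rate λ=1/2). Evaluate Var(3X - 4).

For X ~ Exponential(rate λ=1/2):
Var(X) = 4
Var(3X - 4) = (3)² × Var(X) = 9 × 4 = 36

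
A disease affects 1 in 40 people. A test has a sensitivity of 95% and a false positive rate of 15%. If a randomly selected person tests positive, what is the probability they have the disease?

Let D = the rare event, + = positive/flagged.
P(D) = 1/40
P(+|D) = 95/100 = 19/20
P(+|D') = 15/100 = 3/20
P(+) = P(+|D)P(D) + P(+|D')P(D')
     = \frac{19}{20} × \frac{1}{40} + \frac{3}{20} × \frac{39}{40}
     = \frac{17}{100}
P(D|+) = P(+|D)P(D)/P(+) = \frac{19}{136}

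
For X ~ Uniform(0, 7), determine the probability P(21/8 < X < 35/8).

P(21/8 < X < 35/8) = ∫_{21/8}^{35/8} f(x) dx
where f(x) = \frac{1}{7}
= \frac{1}{4}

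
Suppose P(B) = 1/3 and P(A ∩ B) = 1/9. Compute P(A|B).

P(A|B) = P(A ∩ B) / P(B)
= (1/9) / (1/3)
= 1/3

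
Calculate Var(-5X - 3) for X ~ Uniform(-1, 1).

For X ~ Uniform(-1, 1):
Var(X) = \frac{1}{3}
Var(-5X - 3) = (-5)² × Var(X) = 25 × \frac{1}{3} = \frac{25}{3}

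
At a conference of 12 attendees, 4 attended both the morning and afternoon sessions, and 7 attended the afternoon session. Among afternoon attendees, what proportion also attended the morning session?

P(A ∩ B) = 4/12 = 1/3
P(B) = 7/12
P(A|B) = P(A ∩ B) / P(B) = (1/3) / (7/12) = 4/7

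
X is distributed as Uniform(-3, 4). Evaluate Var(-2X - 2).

For X ~ Uniform(-3, 4):
Var(X) = \frac{49}{12}
Var(-2X - 2) = (-2)² × Var(X) = 4 × \frac{49}{12} = \frac{49}{3}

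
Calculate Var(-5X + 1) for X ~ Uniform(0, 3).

For X ~ Uniform(0, 3):
Var(X) = \frac{3}{4}
Var(-5X + 1) = (-5)² × Var(X) = 25 × \frac{3}{4} = \frac{75}{4}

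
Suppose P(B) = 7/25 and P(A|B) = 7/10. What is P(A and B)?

By definition, P(A|B) = P(A ∩ B) / P(B)
So P(A ∩ B) = P(A|B) × P(B)
= 7/10 × 7/25
= 49/250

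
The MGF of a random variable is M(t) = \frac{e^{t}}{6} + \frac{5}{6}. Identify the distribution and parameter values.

The MGF M(t) = \frac{e^{t}}{6} + \frac{5}{6} is the standard form for the Bernoulli distribution.
Comparing with the known MGF formula identifies: Bernoulli(p=1/6)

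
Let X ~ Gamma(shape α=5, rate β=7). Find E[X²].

Using the identity E[X²] = Var(X) + (E[X])²:
E[X] = \frac{5}{7}
Var(X) = \frac{5}{49}
E[X²] = \frac{5}{49} + (\frac{5}{7})²
= \frac{30}{49}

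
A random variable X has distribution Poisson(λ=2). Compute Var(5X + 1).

For X ~ Poisson(λ=2):
Var(X) = 2
Var(5X + 1) = (5)² × Var(X) = 25 × 2 = 50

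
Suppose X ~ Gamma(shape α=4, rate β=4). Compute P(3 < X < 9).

P(3 < X < 9) = ∫_{3}^{9} f(x) dx
where f(x) = \frac{128 x^{3} e^{- 4 x}}{3}
= \frac{-8461 + 373 e^{24}}{e^{36}}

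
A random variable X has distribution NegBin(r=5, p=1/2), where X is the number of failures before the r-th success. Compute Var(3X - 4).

For X ~ NegBin(r=5, p=1/2), where X is the number of failures before the r-th success:
Var(X) = 10
Var(3X - 4) = (3)² × Var(X) = 9 × 10 = 90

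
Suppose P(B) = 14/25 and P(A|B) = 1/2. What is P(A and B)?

By definition, P(A|B) = P(A ∩ B) / P(B)
So P(A ∩ B) = P(A|B) × P(B)
= 1/2 × 14/25
= 7/25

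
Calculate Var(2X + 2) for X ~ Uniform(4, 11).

For X ~ Uniform(4, 11):
Var(X) = \frac{49}{12}
Var(2X + 2) = (2)² × Var(X) = 4 × \frac{49}{12} = \frac{49}{3}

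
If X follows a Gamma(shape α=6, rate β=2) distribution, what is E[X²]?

Using the identity E[X²] = Var(X) + (E[X])²:
E[X] = 3
Var(X) = \frac{3}{2}
E[X²] = \frac{3}{2} + (3)²
= \frac{21}{2}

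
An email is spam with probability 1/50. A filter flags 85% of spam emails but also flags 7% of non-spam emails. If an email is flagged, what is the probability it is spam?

Let D = the rare event, + = positive/flagged.
P(D) = 1/50
P(+|D) = 85/100 = 17/20
P(+|D') = 7/100
P(+) = P(+|D)P(D) + P(+|D')P(D')
     = \frac{17}{20} × \frac{1}{50} + \frac{7}{100} × \frac{49}{50}
     = \frac{107}{1250}
P(D|+) = P(+|D)P(D)/P(+) = \frac{85}{428}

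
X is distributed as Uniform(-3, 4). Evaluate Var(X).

For X ~ Uniform(-3, 4):
Var(X) = \frac{49}{12}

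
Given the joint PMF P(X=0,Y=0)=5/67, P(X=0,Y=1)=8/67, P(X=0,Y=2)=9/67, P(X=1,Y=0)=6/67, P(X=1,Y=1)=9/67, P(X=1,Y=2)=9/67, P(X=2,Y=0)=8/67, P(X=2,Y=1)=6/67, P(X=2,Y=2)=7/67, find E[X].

First find marginal of X:
P(X=0) = 22/67
P(X=1) = 24/67
P(X=2) = 21/67
E[X] = 0 × 22/67 + 1 × 24/67 + 2 × 21/67 = 66/67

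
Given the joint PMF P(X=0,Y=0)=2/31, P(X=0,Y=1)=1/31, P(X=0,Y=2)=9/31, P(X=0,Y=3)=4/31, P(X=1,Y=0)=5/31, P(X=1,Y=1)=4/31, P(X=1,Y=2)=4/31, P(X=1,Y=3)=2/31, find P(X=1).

P(X=1) = P(X=1,Y=0) + P(X=1,Y=1) + P(X=1,Y=2) + P(X=1,Y=3)
= 5/31 + 4/31 + 4/31 + 2/31
= 15/31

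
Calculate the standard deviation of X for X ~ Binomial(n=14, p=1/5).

For X ~ Binomial(n=14, p=1/5):
Var(X) = \frac{56}{25}
SD(X) = √(Var(X)) = √(\frac{56}{25}) = \frac{2 \sqrt{14}}{5}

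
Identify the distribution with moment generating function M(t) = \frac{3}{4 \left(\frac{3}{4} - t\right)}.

The MGF M(t) = \frac{3}{4 \left(\frac{3}{4} - t\right)} is the standard form for the Exponential distribution.
Comparing with the known MGF formula identifies: Exponential(rate λ=3/4)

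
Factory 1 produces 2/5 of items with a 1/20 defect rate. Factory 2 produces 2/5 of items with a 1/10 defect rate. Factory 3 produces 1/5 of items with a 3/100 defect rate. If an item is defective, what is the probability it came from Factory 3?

Using Bayes' theorem:
P(F1) = 2/5, P(D|F1) = 1/20
P(F2) = 2/5, P(D|F2) = 1/10
P(F3) = 1/5, P(D|F3) = 3/100
P(D) = P(D|F1)P(F1) + P(D|F2)P(F2) + P(D|F3)P(F3)
     = \frac{33}{500}
P(F3|D) = P(D|F3)P(F3) / P(D)
= \frac{1}{11}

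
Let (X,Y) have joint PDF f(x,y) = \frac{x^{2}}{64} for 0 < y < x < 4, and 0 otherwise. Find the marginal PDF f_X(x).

f_X(x) = ∫_0^x \frac{x^{2}}{64} dy = \frac{x^{3}}{64}
for 0 < x < 4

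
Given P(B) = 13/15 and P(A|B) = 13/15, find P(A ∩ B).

By definition, P(A|B) = P(A ∩ B) / P(B)
So P(A ∩ B) = P(A|B) × P(B)
= 13/15 × 13/15
= 169/225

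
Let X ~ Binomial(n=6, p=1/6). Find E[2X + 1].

For X ~ Binomial(n=6, p=1/6):
E[X] = 1
E[2X + 1] = 2 × E[X] + 1 = 3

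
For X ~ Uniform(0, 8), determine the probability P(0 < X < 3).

P(0 < X < 3) = ∫_{0}^{3} f(x) dx
where f(x) = \frac{1}{8}
= \frac{3}{8}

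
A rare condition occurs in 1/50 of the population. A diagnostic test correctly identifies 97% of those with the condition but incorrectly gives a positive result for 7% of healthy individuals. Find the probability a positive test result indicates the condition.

Let D = the rare event, + = positive/flagged.
P(D) = 1/50
P(+|D) = 97/100
P(+|D') = 7/100
P(+) = P(+|D)P(D) + P(+|D')P(D')
     = \frac{97}{100} × \frac{1}{50} + \frac{7}{100} × \frac{49}{50}
     = \frac{11}{125}
P(D|+) = P(+|D)P(D)/P(+) = \frac{97}{440}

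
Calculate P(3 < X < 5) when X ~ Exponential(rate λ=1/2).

P(3 < X < 5) = ∫_{3}^{5} f(x) dx
where f(x) = \frac{e^{- \frac{x}{2}}}{2}
= - \frac{1 - e}{e^{\frac{5}{2}}}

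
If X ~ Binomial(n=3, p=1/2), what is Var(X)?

For X ~ Binomial(n=3, p=1/2):
Var(X) = \frac{3}{4}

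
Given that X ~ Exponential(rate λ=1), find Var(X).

For X ~ Exponential(rate λ=1):
Var(X) = 1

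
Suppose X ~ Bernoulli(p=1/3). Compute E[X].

For X ~ Bernoulli(p=1/3), the expected value is:
E[X] = \frac{1}{3}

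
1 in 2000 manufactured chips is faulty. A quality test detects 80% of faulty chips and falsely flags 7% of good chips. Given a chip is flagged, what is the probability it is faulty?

Let D = the rare event, + = positive/flagged.
P(D) = 1/2000
P(+|D) = 80/100 = 4/5
P(+|D') = 7/100
P(+) = P(+|D)P(D) + P(+|D')P(D')
     = \frac{4}{5} × \frac{1}{2000} + \frac{7}{100} × \frac{1999}{2000}
     = \frac{14073}{200000}
P(D|+) = P(+|D)P(D)/P(+) = \frac{80}{14073}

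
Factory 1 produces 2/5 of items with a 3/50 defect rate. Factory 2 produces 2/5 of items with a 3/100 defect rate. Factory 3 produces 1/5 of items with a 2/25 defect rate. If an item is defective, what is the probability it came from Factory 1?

Using Bayes' theorem:
P(F1) = 2/5, P(D|F1) = 3/50
P(F2) = 2/5, P(D|F2) = 3/100
P(F3) = 1/5, P(D|F3) = 2/25
P(D) = P(D|F1)P(F1) + P(D|F2)P(F2) + P(D|F3)P(F3)
     = \frac{13}{250}
P(F1|D) = P(D|F1)P(F1) / P(D)
= \frac{6}{13}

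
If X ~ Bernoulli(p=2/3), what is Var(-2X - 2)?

For X ~ Bernoulli(p=2/3):
Var(X) = \frac{2}{9}
Var(-2X - 2) = (-2)² × Var(X) = 4 × \frac{2}{9} = \frac{8}{9}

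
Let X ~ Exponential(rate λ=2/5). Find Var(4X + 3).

For X ~ Exponential(rate λ=2/5):
Var(X) = \frac{25}{4}
Var(4X + 3) = (4)² × Var(X) = 16 × \frac{25}{4} = 100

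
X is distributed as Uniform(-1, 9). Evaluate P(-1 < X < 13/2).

P(-1 < X < 13/2) = ∫_{-1}^{13/2} f(x) dx
where f(x) = \frac{1}{10}
= \frac{3}{4}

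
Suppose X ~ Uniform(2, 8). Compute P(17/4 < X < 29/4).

P(17/4 < X < 29/4) = ∫_{17/4}^{29/4} f(x) dx
where f(x) = \frac{1}{6}
= \frac{1}{2}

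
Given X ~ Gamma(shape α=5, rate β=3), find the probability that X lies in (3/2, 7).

P(3/2 < X < 7) = ∫_{3/2}^{7} f(x) dx
where f(x) = \frac{81 x^{4} e^{- 3 x}}{8}
= - \frac{79115}{8 e^{21}} + \frac{6131}{128 e^{\frac{9}{2}}}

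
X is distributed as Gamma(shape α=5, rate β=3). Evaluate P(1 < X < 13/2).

P(1 < X < 13/2) = ∫_{1}^{13/2} f(x) dx
where f(x) = \frac{81 x^{4} e^{- 3 x}}{8}
= - \frac{956291}{128 e^{\frac{39}{2}}} + \frac{131}{8 e^{3}}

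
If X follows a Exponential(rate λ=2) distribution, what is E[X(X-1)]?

E[X(X-1)] = E[X² - X] = E[X²] - E[X]
E[X] = \frac{1}{2}
E[X²] = Var(X) + (E[X])² = \frac{1}{4} + (\frac{1}{2})² = \frac{1}{2}
E[X(X-1)] = \frac{1}{2} - \frac{1}{2} = 0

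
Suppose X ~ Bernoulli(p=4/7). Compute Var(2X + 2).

For X ~ Bernoulli(p=4/7):
Var(X) = \frac{12}{49}
Var(2X + 2) = (2)² × Var(X) = 4 × \frac{12}{49} = \frac{48}{49}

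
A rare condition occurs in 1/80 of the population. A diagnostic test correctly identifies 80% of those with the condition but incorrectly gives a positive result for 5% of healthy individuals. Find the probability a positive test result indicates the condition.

Let D = the rare event, + = positive/flagged.
P(D) = 1/80
P(+|D) = 80/100 = 4/5
P(+|D') = 5/100 = 1/20
P(+) = P(+|D)P(D) + P(+|D')P(D')
     = \frac{4}{5} × \frac{1}{80} + \frac{1}{20} × \frac{79}{80}
     = \frac{19}{320}
P(D|+) = P(+|D)P(D)/P(+) = \frac{16}{95}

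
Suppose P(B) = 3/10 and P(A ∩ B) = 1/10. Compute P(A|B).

P(A|B) = P(A ∩ B) / P(B)
= (1/10) / (3/10)
= 1/3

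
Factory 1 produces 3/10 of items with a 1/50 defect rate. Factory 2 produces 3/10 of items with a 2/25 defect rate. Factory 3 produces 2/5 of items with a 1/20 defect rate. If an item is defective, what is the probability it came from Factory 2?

Using Bayes' theorem:
P(F1) = 3/10, P(D|F1) = 1/50
P(F2) = 3/10, P(D|F2) = 2/25
P(F3) = 2/5, P(D|F3) = 1/20
P(D) = P(D|F1)P(F1) + P(D|F2)P(F2) + P(D|F3)P(F3)
     = \frac{1}{20}
P(F2|D) = P(D|F2)P(F2) / P(D)
= \frac{12}{25}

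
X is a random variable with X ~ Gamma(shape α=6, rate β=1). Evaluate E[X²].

Using the identity E[X²] = Var(X) + (E[X])²:
E[X] = 6
Var(X) = 6
E[X²] = 6 + (6)²
= 42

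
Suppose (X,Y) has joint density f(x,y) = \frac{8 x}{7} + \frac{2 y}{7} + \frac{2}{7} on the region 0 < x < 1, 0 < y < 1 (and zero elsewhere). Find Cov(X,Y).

E[XY] = ∫∫ xy × f(x,y) dx dy = \frac{13}{42}
E[X] = \frac{25}{42}
E[Y] = \frac{11}{21}
Cov(X,Y) = E[XY] - E[X]E[Y] = - \frac{1}{441}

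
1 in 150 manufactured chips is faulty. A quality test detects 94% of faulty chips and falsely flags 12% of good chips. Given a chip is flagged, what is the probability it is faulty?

Let D = the rare event, + = positive/flagged.
P(D) = 1/150
P(+|D) = 94/100 = 47/50
P(+|D') = 12/100 = 3/25
P(+) = P(+|D)P(D) + P(+|D')P(D')
     = \frac{47}{50} × \frac{1}{150} + \frac{3}{25} × \frac{149}{150}
     = \frac{941}{7500}
P(D|+) = P(+|D)P(D)/P(+) = \frac{47}{941}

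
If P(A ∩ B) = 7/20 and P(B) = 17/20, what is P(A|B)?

P(A|B) = P(A ∩ B) / P(B)
= (7/20) / (17/20)
= 7/17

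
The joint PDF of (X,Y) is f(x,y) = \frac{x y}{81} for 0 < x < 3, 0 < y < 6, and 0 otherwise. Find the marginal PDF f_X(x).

f_X(x) = ∫_0^6 f(x,y) dy
= ∫_0^6 \frac{x y}{81} dy
= \frac{2 x}{9} for 0 < x < 3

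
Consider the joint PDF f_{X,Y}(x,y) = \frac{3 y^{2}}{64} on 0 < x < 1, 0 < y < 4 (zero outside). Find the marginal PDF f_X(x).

f_X(x) = ∫_0^4 f(x,y) dy
= ∫_0^4 \frac{3 y^{2}}{64} dy
= 1 for 0 < x < 1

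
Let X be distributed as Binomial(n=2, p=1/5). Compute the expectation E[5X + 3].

For X ~ Binomial(n=2, p=1/5):
E[X] = \frac{2}{5}
E[5X + 3] = 5 × E[X] + 3 = 5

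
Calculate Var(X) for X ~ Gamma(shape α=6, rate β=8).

For X ~ Gamma(shape α=6, rate β=8):
Var(X) = \frac{3}{32}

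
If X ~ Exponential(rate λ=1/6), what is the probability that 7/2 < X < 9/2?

P(7/2 < X < 9/2) = ∫_{7/2}^{9/2} f(x) dx
where f(x) = \frac{e^{- \frac{x}{6}}}{6}
= - \frac{1}{e^{\frac{3}{4}}} + e^{- \frac{7}{12}}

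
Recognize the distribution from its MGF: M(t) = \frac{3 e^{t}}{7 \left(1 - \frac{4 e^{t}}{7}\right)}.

The MGF M(t) = \frac{3 e^{t}}{7 \left(1 - \frac{4 e^{t}}{7}\right)} is the standard form for the Geometric distribution.
Comparing with the known MGF formula identifies: Geometric(p=3/7), X = trial number of first success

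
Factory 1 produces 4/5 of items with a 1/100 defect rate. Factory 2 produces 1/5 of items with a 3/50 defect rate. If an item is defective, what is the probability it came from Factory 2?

Using Bayes' theorem:
P(F1) = 4/5, P(D|F1) = 1/100
P(F2) = 1/5, P(D|F2) = 3/50
P(D) = P(D|F1)P(F1) + P(D|F2)P(F2)
     = \frac{1}{50}
P(F2|D) = P(D|F2)P(F2) / P(D)
= \frac{3}{5}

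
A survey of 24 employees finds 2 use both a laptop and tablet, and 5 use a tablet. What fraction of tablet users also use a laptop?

P(A ∩ B) = 2/24 = 1/12
P(B) = 5/24
P(A|B) = P(A ∩ B) / P(B) = (1/12) / (5/24) = 2/5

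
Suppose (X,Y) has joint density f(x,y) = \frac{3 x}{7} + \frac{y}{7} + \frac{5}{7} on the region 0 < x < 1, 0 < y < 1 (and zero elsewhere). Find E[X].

E[X] = ∫_0^1 ∫_0^1 x × f(x,y) dy dx
= ∫_0^1 ∫_0^1 x × (\frac{3 x}{7} + \frac{y}{7} + \frac{5}{7}) dy dx
= \frac{15}{28}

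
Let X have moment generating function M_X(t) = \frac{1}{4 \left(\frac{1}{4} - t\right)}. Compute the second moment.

To find E[X^2], compute M^(2)(0):
M^(1)(t) = \frac{1}{4 \left(\frac{1}{4} - t\right)^{2}}
M^(2)(t) = \frac{1}{2 \left(\frac{1}{4} - t\right)^{3}}
M^(2)(0) = 32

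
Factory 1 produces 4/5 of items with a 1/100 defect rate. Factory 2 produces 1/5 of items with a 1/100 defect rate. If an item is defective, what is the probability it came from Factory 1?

Using Bayes' theorem:
P(F1) = 4/5, P(D|F1) = 1/100
P(F2) = 1/5, P(D|F2) = 1/100
P(D) = P(D|F1)P(F1) + P(D|F2)P(F2)
     = \frac{1}{100}
P(F1|D) = P(D|F1)P(F1) / P(D)
= \frac{4}{5}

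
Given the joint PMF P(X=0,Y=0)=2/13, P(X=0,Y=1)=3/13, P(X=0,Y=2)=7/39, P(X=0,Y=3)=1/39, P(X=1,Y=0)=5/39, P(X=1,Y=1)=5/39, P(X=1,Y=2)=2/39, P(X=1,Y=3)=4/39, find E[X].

First find marginal of X:
P(X=0) = 23/39
P(X=1) = 16/39
E[X] = 0 × 23/39 + 1 × 16/39 = 16/39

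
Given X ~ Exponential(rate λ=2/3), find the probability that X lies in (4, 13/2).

P(4 < X < 13/2) = ∫_{4}^{13/2} f(x) dx
where f(x) = \frac{2 e^{- \frac{2 x}{3}}}{3}
= - \frac{1 - e^{\frac{5}{3}}}{e^{\frac{13}{3}}}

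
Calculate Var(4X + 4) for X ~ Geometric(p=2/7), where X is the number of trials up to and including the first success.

For X ~ Geometric(p=2/7), where X is the number of trials up to and including the first success:
Var(X) = \frac{35}{4}
Var(4X + 4) = (4)² × Var(X) = 16 × \frac{35}{4} = 140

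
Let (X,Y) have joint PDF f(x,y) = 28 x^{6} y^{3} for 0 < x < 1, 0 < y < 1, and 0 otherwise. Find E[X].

E[X] = ∫_0^1 ∫_0^1 x × f(x,y) dy dx
= ∫_0^1 ∫_0^1 x × (28 x^{6} y^{3}) dy dx
= \frac{7}{8}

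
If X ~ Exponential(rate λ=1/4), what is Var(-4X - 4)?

For X ~ Exponential(rate λ=1/4):
Var(X) = 16
Var(-4X - 4) = (-4)² × Var(X) = 16 × 16 = 256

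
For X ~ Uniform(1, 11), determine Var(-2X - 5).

For X ~ Uniform(1, 11):
Var(X) = \frac{25}{3}
Var(-2X - 5) = (-2)² × Var(X) = 4 × \frac{25}{3} = \frac{100}{3}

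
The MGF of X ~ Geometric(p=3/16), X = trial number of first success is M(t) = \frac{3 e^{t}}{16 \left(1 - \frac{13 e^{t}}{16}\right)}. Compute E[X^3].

To find E[X^3], compute M^(3)(0):
M^(1)(t) = \frac{3 e^{t}}{16 \left(1 - \frac{13 e^{t}}{16}\right)} + \frac{39 e^{2 t}}{256 \left(1 - \frac{13 e^{t}}{16}\right)^{2}}
M^(2)(t) = \frac{3 e^{t}}{16 \left(1 - \frac{13 e^{t}}{16}\right)} + \frac{117 e^{2 t}}{256 \left(1 - \frac{13 e^{t}}{16}\right)^{2}} + \frac{507 e^{3 t}}{2048 \left(1 - \frac{13 e^{t}}{16}\right)^{3}}
M^(3)(t) = \frac{3 e^{t}}{16 \left(1 - \frac{13 e^{t}}{16}\right)} + \frac{273 e^{2 t}}{256 \left(1 - \frac{13 e^{t}}{16}\right)^{2}} + \frac{1521 e^{3 t}}{1024 \left(1 - \frac{13 e^{t}}{16}\right)^{3}} + \frac{19773 e^{4 t}}{32768 \left(1 - \frac{13 e^{t}}{16}\right)^{4}}
M^(3)(0) = \frac{6704}{9}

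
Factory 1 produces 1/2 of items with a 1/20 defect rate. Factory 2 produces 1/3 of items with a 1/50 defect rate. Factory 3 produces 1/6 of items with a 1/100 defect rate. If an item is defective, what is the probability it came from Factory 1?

Using Bayes' theorem:
P(F1) = 1/2, P(D|F1) = 1/20
P(F2) = 1/3, P(D|F2) = 1/50
P(F3) = 1/6, P(D|F3) = 1/100
P(D) = P(D|F1)P(F1) + P(D|F2)P(F2) + P(D|F3)P(F3)
     = \frac{1}{30}
P(F1|D) = P(D|F1)P(F1) / P(D)
= \frac{3}{4}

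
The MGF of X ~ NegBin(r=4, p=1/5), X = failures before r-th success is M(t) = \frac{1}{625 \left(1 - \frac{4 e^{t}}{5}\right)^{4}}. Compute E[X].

To find E[X], compute M^(1)(0):
M^(1)(t) = \frac{16 e^{t}}{3125 \left(1 - \frac{4 e^{t}}{5}\right)^{5}}
M^(1)(0) = 16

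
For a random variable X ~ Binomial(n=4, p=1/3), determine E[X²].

Using the identity E[X²] = Var(X) + (E[X])²:
E[X] = \frac{4}{3}
Var(X) = \frac{8}{9}
E[X²] = \frac{8}{9} + (\frac{4}{3})²
= \frac{8}{3}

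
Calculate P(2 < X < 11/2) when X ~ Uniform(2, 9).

P(2 < X < 11/2) = ∫_{2}^{11/2} f(x) dx
where f(x) = \frac{1}{7}
= \frac{1}{2}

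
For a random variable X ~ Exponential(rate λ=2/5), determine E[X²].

Using the identity E[X²] = Var(X) + (E[X])²:
E[X] = \frac{5}{2}
Var(X) = \frac{25}{4}
E[X²] = \frac{25}{4} + (\frac{5}{2})²
= \frac{25}{2}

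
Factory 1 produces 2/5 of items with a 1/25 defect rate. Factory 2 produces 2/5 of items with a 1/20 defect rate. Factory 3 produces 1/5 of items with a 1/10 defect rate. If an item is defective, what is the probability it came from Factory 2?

Using Bayes' theorem:
P(F1) = 2/5, P(D|F1) = 1/25
P(F2) = 2/5, P(D|F2) = 1/20
P(F3) = 1/5, P(D|F3) = 1/10
P(D) = P(D|F1)P(F1) + P(D|F2)P(F2) + P(D|F3)P(F3)
     = \frac{7}{125}
P(F2|D) = P(D|F2)P(F2) / P(D)
= \frac{5}{14}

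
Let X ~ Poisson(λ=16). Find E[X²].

Using the identity E[X²] = Var(X) + (E[X])²:
E[X] = 16
Var(X) = 16
E[X²] = 16 + (16)²
= 272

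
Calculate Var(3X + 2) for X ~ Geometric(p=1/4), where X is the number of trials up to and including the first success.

For X ~ Geometric(p=1/4), where X is the number of trials up to and including the first success:
Var(X) = 12
Var(3X + 2) = (3)² × Var(X) = 9 × 12 = 108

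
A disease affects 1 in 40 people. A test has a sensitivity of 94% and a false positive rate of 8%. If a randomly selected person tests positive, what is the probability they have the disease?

Let D = the rare event, + = positive/flagged.
P(D) = 1/40
P(+|D) = 94/100 = 47/50
P(+|D') = 8/100 = 2/25
P(+) = P(+|D)P(D) + P(+|D')P(D')
     = \frac{47}{50} × \frac{1}{40} + \frac{2}{25} × \frac{39}{40}
     = \frac{203}{2000}
P(D|+) = P(+|D)P(D)/P(+) = \frac{47}{203}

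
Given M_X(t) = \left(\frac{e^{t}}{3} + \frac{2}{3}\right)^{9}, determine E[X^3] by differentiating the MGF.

To find E[X^3], compute M^(3)(0):
M^(1)(t) = 3 \left(\frac{e^{t}}{3} + \frac{2}{3}\right)^{8} e^{t}
M^(2)(t) = 3 \left(\frac{e^{t}}{3} + \frac{2}{3}\right)^{8} e^{t} + 8 \left(\frac{e^{t}}{3} + \frac{2}{3}\right)^{7} e^{2 t}
M^(3)(t) = 3 \left(\frac{e^{t}}{3} + \frac{2}{3}\right)^{8} e^{t} + 24 \left(\frac{e^{t}}{3} + \frac{2}{3}\right)^{7} e^{2 t} + \frac{56 \left(\frac{e^{t}}{3} + \frac{2}{3}\right)^{6} e^{3 t}}{3}
M^(3)(0) = \frac{137}{3}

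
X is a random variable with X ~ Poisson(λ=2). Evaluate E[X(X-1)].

E[X(X-1)] = E[X² - X] = E[X²] - E[X]
E[X] = 2
E[X²] = Var(X) + (E[X])² = 2 + (2)² = 6
E[X(X-1)] = 6 - 2 = 4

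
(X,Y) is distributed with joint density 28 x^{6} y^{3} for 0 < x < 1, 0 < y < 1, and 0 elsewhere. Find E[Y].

E[Y] = ∫_0^1 ∫_0^1 y × f(x,y) dx dy
= \frac{4}{5}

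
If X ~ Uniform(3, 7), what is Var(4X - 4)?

For X ~ Uniform(3, 7):
Var(X) = \frac{4}{3}
Var(4X - 4) = (4)² × Var(X) = 16 × \frac{4}{3} = \frac{64}{3}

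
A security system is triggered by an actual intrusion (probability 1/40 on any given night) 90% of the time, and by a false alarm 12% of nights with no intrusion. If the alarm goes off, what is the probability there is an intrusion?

Let D = the rare event, + = positive/flagged.
P(D) = 1/40
P(+|D) = 90/100 = 9/10
P(+|D') = 12/100 = 3/25
P(+) = P(+|D)P(D) + P(+|D')P(D')
     = \frac{9}{10} × \frac{1}{40} + \frac{3}{25} × \frac{39}{40}
     = \frac{279}{2000}
P(D|+) = P(+|D)P(D)/P(+) = \frac{5}{31}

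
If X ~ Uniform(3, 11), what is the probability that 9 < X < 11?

P(9 < X < 11) = ∫_{9}^{11} f(x) dx
where f(x) = \frac{1}{8}
= \frac{1}{4}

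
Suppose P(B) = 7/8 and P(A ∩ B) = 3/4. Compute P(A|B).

P(A|B) = P(A ∩ B) / P(B)
= (3/4) / (7/8)
= 6/7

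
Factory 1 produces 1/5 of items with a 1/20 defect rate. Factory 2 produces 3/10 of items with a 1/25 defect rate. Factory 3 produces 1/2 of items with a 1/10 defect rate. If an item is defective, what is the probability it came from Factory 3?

Using Bayes' theorem:
P(F1) = 1/5, P(D|F1) = 1/20
P(F2) = 3/10, P(D|F2) = 1/25
P(F3) = 1/2, P(D|F3) = 1/10
P(D) = P(D|F1)P(F1) + P(D|F2)P(F2) + P(D|F3)P(F3)
     = \frac{9}{125}
P(F3|D) = P(D|F3)P(F3) / P(D)
= \frac{25}{36}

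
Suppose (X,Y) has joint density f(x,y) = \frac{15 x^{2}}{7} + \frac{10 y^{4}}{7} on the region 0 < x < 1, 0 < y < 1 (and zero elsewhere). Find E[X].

E[X] = ∫_0^1 ∫_0^1 x × f(x,y) dy dx
= ∫_0^1 ∫_0^1 x × (\frac{15 x^{2}}{7} + \frac{10 y^{4}}{7}) dy dx
= \frac{19}{28}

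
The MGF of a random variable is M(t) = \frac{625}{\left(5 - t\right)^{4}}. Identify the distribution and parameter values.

The MGF M(t) = \frac{625}{\left(5 - t\right)^{4}} is the standard form for the Gamma distribution.
Comparing with the known MGF formula identifies: Gamma(shape α=4, rate β=5)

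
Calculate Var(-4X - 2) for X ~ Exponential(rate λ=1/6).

For X ~ Exponential(rate λ=1/6):
Var(X) = 36
Var(-4X - 2) = (-4)² × Var(X) = 16 × 36 = 576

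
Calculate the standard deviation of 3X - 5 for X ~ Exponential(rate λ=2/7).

For X ~ Exponential(rate λ=2/7):
Var(X) = \frac{49}{4}
SD(X) = √(Var(X)) = √(\frac{49}{4}) = \frac{7}{2}
SD(3X - 5) = |3| × SD(X) = 3 × \frac{7}{2} = \frac{21}{2}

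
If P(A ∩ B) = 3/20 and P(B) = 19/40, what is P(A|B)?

P(A|B) = P(A ∩ B) / P(B)
= (3/20) / (19/40)
= 6/19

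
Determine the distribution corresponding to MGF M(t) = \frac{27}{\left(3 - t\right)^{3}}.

The MGF M(t) = \frac{27}{\left(3 - t\right)^{3}} is the standard form for the Gamma distribution.
Comparing with the known MGF formula identifies: Gamma(shape α=3, rate β=3)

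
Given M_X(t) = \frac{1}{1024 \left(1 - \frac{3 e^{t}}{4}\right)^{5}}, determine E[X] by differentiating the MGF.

To find E[X], compute M^(1)(0):
M^(1)(t) = \frac{15 e^{t}}{4096 \left(1 - \frac{3 e^{t}}{4}\right)^{6}}
M^(1)(0) = 15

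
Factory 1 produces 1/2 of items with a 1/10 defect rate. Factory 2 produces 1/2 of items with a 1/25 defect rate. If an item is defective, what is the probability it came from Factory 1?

Using Bayes' theorem:
P(F1) = 1/2, P(D|F1) = 1/10
P(F2) = 1/2, P(D|F2) = 1/25
P(D) = P(D|F1)P(F1) + P(D|F2)P(F2)
     = \frac{7}{100}
P(F1|D) = P(D|F1)P(F1) / P(D)
= \frac{5}{7}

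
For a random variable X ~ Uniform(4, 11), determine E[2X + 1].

For X ~ Uniform(4, 11):
E[X] = \frac{15}{2}
E[2X + 1] = 2 × E[X] + 1 = 16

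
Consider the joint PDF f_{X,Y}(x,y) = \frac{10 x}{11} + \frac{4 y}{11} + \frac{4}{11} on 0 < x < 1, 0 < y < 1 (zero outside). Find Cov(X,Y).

E[XY] = ∫∫ xy × f(x,y) dx dy = \frac{10}{33}
E[X] = \frac{19}{33}
E[Y] = \frac{35}{66}
Cov(X,Y) = E[XY] - E[X]E[Y] = - \frac{5}{2178}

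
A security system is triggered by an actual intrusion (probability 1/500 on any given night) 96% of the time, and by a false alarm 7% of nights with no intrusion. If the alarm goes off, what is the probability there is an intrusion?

Let D = the rare event, + = positive/flagged.
P(D) = 1/500
P(+|D) = 96/100 = 24/25
P(+|D') = 7/100
P(+) = P(+|D)P(D) + P(+|D')P(D')
     = \frac{24}{25} × \frac{1}{500} + \frac{7}{100} × \frac{499}{500}
     = \frac{3589}{50000}
P(D|+) = P(+|D)P(D)/P(+) = \frac{96}{3589}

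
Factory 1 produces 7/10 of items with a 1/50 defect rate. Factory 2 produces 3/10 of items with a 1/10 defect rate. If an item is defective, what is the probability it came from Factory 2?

Using Bayes' theorem:
P(F1) = 7/10, P(D|F1) = 1/50
P(F2) = 3/10, P(D|F2) = 1/10
P(D) = P(D|F1)P(F1) + P(D|F2)P(F2)
     = \frac{11}{250}
P(F2|D) = P(D|F2)P(F2) / P(D)
= \frac{15}{22}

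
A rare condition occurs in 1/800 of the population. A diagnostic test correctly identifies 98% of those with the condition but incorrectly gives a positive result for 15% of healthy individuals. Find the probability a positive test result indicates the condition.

Let D = the rare event, + = positive/flagged.
P(D) = 1/800
P(+|D) = 98/100 = 49/50
P(+|D') = 15/100 = 3/20
P(+) = P(+|D)P(D) + P(+|D')P(D')
     = \frac{49}{50} × \frac{1}{800} + \frac{3}{20} × \frac{799}{800}
     = \frac{12083}{80000}
P(D|+) = P(+|D)P(D)/P(+) = \frac{98}{12083}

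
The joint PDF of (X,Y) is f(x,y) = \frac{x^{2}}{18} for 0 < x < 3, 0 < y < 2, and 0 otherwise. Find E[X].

f_X(x) = ∫_0^2 \frac{x^{2}}{18} dy = \frac{x^{2}}{9}
E[X] = ∫_0^3 x × (\frac{x^{2}}{9}) dx = \frac{9}{4}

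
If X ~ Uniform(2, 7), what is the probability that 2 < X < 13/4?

P(2 < X < 13/4) = ∫_{2}^{13/4} f(x) dx
where f(x) = \frac{1}{5}
= \frac{1}{4}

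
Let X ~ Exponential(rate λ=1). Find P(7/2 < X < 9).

P(7/2 < X < 9) = ∫_{7/2}^{9} f(x) dx
where f(x) = e^{- x}
= - \frac{1}{e^{9}} + e^{- \frac{7}{2}}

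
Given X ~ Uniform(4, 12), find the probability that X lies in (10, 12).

P(10 < X < 12) = ∫_{10}^{12} f(x) dx
where f(x) = \frac{1}{8}
= \frac{1}{4}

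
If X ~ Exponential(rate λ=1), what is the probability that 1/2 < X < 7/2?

P(1/2 < X < 7/2) = ∫_{1/2}^{7/2} f(x) dx
where f(x) = e^{- x}
= - \frac{1 - e^{3}}{e^{\frac{7}{2}}}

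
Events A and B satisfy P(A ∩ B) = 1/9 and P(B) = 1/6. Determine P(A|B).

P(A|B) = P(A ∩ B) / P(B)
= (1/9) / (1/6)
= 2/3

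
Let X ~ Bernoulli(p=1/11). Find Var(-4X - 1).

For X ~ Bernoulli(p=1/11):
Var(X) = \frac{10}{121}
Var(-4X - 1) = (-4)² × Var(X) = 16 × \frac{10}{121} = \frac{160}{121}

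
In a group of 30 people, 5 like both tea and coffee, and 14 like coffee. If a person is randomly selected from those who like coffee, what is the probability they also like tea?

P(A ∩ B) = 5/30 = 1/6
P(B) = 14/30 = 7/15
P(A|B) = P(A ∩ B) / P(B) = (1/6) / (7/15) = 5/14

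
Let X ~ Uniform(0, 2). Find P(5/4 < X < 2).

P(5/4 < X < 2) = ∫_{5/4}^{2} f(x) dx
where f(x) = \frac{1}{2}
= \frac{3}{8}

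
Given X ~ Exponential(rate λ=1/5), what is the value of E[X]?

For X ~ Exponential(rate λ=1/5), the expected value is:
E[X] = 5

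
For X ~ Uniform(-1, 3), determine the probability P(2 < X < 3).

P(2 < X < 3) = ∫_{2}^{3} f(x) dx
where f(x) = \frac{1}{4}
= \frac{1}{4}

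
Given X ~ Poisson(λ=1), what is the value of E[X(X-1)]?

E[X(X-1)] = E[X² - X] = E[X²] - E[X]
E[X] = 1
E[X²] = Var(X) + (E[X])² = 1 + (1)² = 2
E[X(X-1)] = 2 - 1 = 1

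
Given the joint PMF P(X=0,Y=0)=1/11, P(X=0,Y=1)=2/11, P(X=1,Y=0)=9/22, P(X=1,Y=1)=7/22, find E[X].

First find marginal of X:
P(X=0) = 3/11
P(X=1) = 8/11
E[X] = 0 × 3/11 + 1 × 8/11 = 8/11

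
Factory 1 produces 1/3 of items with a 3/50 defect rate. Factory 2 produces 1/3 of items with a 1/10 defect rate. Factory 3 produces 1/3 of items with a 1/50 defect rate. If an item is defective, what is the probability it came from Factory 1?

Using Bayes' theorem:
P(F1) = 1/3, P(D|F1) = 3/50
P(F2) = 1/3, P(D|F2) = 1/10
P(F3) = 1/3, P(D|F3) = 1/50
P(D) = P(D|F1)P(F1) + P(D|F2)P(F2) + P(D|F3)P(F3)
     = \frac{3}{50}
P(F1|D) = P(D|F1)P(F1) / P(D)
= \frac{1}{3}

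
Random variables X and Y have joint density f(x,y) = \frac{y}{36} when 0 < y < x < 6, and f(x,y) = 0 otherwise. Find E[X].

f_X(x) = ∫_0^x \frac{y}{36} dy = \frac{x^{2}}{72}
E[X] = ∫_0^6 x × (\frac{x^{2}}{72}) dx = \frac{9}{2}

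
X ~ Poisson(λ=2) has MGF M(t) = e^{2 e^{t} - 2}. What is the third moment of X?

To find E[X^3], compute M^(3)(0):
M^(1)(t) = 2 e^{t} e^{2 e^{t} - 2}
M^(2)(t) = 4 e^{2 t} e^{2 e^{t} - 2} + 2 e^{t} e^{2 e^{t} - 2}
M^(3)(t) = 8 e^{3 t} e^{2 e^{t} - 2} + 12 e^{2 t} e^{2 e^{t} - 2} + 2 e^{t} e^{2 e^{t} - 2}
M^(3)(0) = 22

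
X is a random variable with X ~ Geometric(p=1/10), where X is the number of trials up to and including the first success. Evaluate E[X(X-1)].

E[X(X-1)] = E[X² - X] = E[X²] - E[X]
E[X] = 10
E[X²] = Var(X) + (E[X])² = 90 + (10)² = 190
E[X(X-1)] = 190 - 10 = 180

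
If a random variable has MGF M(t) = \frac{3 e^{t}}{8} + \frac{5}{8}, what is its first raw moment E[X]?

To find E[X], compute M^(1)(0):
M^(1)(t) = \frac{3 e^{t}}{8}
M^(1)(0) = \frac{3}{8}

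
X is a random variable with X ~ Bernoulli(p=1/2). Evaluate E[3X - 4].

For X ~ Bernoulli(p=1/2):
E[X] = \frac{1}{2}
E[3X - 4] = 3 × E[X] - 4 = - \frac{5}{2}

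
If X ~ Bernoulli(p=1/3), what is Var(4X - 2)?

For X ~ Bernoulli(p=1/3):
Var(X) = \frac{2}{9}
Var(4X - 2) = (4)² × Var(X) = 16 × \frac{2}{9} = \frac{32}{9}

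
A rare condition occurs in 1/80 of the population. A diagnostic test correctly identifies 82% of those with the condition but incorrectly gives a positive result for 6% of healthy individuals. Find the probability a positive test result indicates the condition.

Let D = the rare event, + = positive/flagged.
P(D) = 1/80
P(+|D) = 82/100 = 41/50
P(+|D') = 6/100 = 3/50
P(+) = P(+|D)P(D) + P(+|D')P(D')
     = \frac{41}{50} × \frac{1}{80} + \frac{3}{50} × \frac{79}{80}
     = \frac{139}{2000}
P(D|+) = P(+|D)P(D)/P(+) = \frac{41}{278}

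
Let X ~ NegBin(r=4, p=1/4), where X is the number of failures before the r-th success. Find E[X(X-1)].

E[X(X-1)] = E[X² - X] = E[X²] - E[X]
E[X] = 12
E[X²] = Var(X) + (E[X])² = 48 + (12)² = 192
E[X(X-1)] = 192 - 12 = 180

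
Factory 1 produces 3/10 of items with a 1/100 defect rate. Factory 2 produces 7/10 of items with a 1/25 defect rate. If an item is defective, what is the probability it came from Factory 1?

Using Bayes' theorem:
P(F1) = 3/10, P(D|F1) = 1/100
P(F2) = 7/10, P(D|F2) = 1/25
P(D) = P(D|F1)P(F1) + P(D|F2)P(F2)
     = \frac{31}{1000}
P(F1|D) = P(D|F1)P(F1) / P(D)
= \frac{3}{31}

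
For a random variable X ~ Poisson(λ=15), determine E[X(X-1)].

E[X(X-1)] = E[X² - X] = E[X²] - E[X]
E[X] = 15
E[X²] = Var(X) + (E[X])² = 15 + (15)² = 240
E[X(X-1)] = 240 - 15 = 225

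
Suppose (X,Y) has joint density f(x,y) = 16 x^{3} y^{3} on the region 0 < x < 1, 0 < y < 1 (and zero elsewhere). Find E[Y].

E[Y] = ∫_0^1 ∫_0^1 y × f(x,y) dx dy
= \frac{4}{5}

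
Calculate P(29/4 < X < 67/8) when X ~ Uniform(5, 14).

P(29/4 < X < 67/8) = ∫_{29/4}^{67/8} f(x) dx
where f(x) = \frac{1}{9}
= \frac{1}{8}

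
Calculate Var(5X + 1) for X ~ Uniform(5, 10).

For X ~ Uniform(5, 10):
Var(X) = \frac{25}{12}
Var(5X + 1) = (5)² × Var(X) = 25 × \frac{25}{12} = \frac{625}{12}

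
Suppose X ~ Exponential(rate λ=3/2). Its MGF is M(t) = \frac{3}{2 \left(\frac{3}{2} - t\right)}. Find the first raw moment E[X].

To find E[X], compute M^(1)(0):
M^(1)(t) = \frac{3}{2 \left(\frac{3}{2} - t\right)^{2}}
M^(1)(0) = \frac{2}{3}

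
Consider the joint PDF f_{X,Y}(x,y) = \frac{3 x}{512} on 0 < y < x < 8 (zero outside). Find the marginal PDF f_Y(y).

f_Y(y) = ∫_y^8 \frac{3 x}{512} dx = \frac{3}{16} - \frac{3 y^{2}}{1024}
for 0 < y < 8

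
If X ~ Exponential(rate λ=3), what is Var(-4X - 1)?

For X ~ Exponential(rate λ=3):
Var(X) = \frac{1}{9}
Var(-4X - 1) = (-4)² × Var(X) = 16 × \frac{1}{9} = \frac{16}{9}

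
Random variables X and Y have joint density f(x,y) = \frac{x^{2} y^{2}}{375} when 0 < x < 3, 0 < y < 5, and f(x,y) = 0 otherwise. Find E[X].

f_X(x) = ∫_0^5 \frac{x^{2} y^{2}}{375} dy = \frac{x^{2}}{9}
E[X] = ∫_0^3 x × (\frac{x^{2}}{9}) dx = \frac{9}{4}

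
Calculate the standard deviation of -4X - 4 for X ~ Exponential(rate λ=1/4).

For X ~ Exponential(rate λ=1/4):
Var(X) = 16
SD(X) = √(Var(X)) = √(16) = 4
SD(-4X - 4) = |-4| × SD(X) = 4 × 4 = 16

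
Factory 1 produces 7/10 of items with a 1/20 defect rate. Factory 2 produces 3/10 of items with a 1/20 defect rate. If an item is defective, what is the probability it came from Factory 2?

Using Bayes' theorem:
P(F1) = 7/10, P(D|F1) = 1/20
P(F2) = 3/10, P(D|F2) = 1/20
P(D) = P(D|F1)P(F1) + P(D|F2)P(F2)
     = \frac{1}{20}
P(F2|D) = P(D|F2)P(F2) / P(D)
= \frac{3}{10}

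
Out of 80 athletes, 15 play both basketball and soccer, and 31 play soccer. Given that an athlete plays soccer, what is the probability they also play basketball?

P(A ∩ B) = 15/80 = 3/16
P(B) = 31/80
P(A|B) = P(A ∩ B) / P(B) = (3/16) / (31/80) = 15/31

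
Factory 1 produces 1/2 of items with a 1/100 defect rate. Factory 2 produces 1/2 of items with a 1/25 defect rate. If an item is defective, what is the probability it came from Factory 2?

Using Bayes' theorem:
P(F1) = 1/2, P(D|F1) = 1/100
P(F2) = 1/2, P(D|F2) = 1/25
P(D) = P(D|F1)P(F1) + P(D|F2)P(F2)
     = \frac{1}{40}
P(F2|D) = P(D|F2)P(F2) / P(D)
= \frac{4}{5}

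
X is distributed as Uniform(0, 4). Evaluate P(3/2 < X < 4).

P(3/2 < X < 4) = ∫_{3/2}^{4} f(x) dx
where f(x) = \frac{1}{4}
= \frac{5}{8}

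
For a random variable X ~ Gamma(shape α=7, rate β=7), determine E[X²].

Using the identity E[X²] = Var(X) + (E[X])²:
E[X] = 1
Var(X) = \frac{1}{7}
E[X²] = \frac{1}{7} + (1)²
= \frac{8}{7}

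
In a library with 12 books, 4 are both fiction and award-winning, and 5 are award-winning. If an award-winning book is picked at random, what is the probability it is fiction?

P(A ∩ B) = 4/12 = 1/3
P(B) = 5/12
P(A|B) = P(A ∩ B) / P(B) = (1/3) / (5/12) = 4/5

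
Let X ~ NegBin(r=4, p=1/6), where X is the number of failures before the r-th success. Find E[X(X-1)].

E[X(X-1)] = E[X² - X] = E[X²] - E[X]
E[X] = 20
E[X²] = Var(X) + (E[X])² = 120 + (20)² = 520
E[X(X-1)] = 520 - 20 = 500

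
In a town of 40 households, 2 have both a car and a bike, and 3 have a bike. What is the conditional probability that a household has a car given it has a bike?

P(A ∩ B) = 2/40 = 1/20
P(B) = 3/40
P(A|B) = P(A ∩ B) / P(B) = (1/20) / (3/40) = 2/3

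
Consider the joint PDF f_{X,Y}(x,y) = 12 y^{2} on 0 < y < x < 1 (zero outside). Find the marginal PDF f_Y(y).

f_Y(y) = ∫_y^1 12 y^{2} dx = 12 y^{2} \left(1 - y\right)
for 0 < y < 1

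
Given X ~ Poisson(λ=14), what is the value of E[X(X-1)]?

E[X(X-1)] = E[X² - X] = E[X²] - E[X]
E[X] = 14
E[X²] = Var(X) + (E[X])² = 14 + (14)² = 210
E[X(X-1)] = 210 - 14 = 196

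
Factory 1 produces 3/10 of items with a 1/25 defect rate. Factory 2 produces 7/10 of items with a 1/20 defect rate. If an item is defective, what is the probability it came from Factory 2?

Using Bayes' theorem:
P(F1) = 3/10, P(D|F1) = 1/25
P(F2) = 7/10, P(D|F2) = 1/20
P(D) = P(D|F1)P(F1) + P(D|F2)P(F2)
     = \frac{47}{1000}
P(F2|D) = P(D|F2)P(F2) / P(D)
= \frac{35}{47}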